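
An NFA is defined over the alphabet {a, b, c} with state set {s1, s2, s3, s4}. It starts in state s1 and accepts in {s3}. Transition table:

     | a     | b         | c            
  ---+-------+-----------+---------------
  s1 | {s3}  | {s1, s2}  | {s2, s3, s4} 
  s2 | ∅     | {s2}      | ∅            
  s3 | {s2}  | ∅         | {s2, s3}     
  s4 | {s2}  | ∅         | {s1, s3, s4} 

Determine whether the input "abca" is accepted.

Start in {s1}.
Read 'a': s1→{s3}; now {s3}.
Read 'b': s3→∅; now ∅.
The set is empty and remains empty for the remaining 2 symbols.
The final set ∅ contains no accepting state.

No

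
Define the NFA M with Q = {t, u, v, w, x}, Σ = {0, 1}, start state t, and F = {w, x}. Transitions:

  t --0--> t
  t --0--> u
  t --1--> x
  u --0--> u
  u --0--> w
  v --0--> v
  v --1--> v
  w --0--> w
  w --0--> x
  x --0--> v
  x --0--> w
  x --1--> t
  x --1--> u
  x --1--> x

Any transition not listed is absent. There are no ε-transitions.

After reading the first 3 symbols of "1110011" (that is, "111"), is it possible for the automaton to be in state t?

Start in {t}.
Read '1': t→{x}; now {x}.
Read '1': x→{t, u, x}; now {t, u, x}.
Read '1': t→{x}, u→∅, x→{t, u, x}; now {t, u, x}.
State t is in {t, u, x}.

Yes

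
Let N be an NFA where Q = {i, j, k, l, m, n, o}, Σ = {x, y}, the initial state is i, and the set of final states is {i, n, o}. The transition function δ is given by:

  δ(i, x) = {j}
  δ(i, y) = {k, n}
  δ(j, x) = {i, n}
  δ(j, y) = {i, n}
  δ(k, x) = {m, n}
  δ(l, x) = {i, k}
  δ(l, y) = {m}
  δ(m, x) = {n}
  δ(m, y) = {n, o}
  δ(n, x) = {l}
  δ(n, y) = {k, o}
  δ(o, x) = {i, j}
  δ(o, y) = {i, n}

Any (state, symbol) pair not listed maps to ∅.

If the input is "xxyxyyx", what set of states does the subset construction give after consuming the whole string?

Start in {i}.
Read 'x': {i} → {j}.
Read 'x': {j} → {i, n}.
Read 'y': {i, n} → {k, n, o}.
Read 'x': {k, n, o} → {i, j, l, m, n}.
Read 'y': {i, j, l, m, n} → {i, k, m, n, o}.
Read 'y': {i, k, m, n, o} → {i, k, n, o}.
Read 'x': {i, k, n, o} → {i, j, l, m, n}.

{i, j, l, m, n}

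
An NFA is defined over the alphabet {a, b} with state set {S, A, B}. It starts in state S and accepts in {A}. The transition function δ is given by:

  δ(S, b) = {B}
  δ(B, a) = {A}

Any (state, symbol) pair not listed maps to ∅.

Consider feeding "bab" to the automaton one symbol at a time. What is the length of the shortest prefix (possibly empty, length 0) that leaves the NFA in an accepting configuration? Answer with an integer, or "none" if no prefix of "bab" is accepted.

2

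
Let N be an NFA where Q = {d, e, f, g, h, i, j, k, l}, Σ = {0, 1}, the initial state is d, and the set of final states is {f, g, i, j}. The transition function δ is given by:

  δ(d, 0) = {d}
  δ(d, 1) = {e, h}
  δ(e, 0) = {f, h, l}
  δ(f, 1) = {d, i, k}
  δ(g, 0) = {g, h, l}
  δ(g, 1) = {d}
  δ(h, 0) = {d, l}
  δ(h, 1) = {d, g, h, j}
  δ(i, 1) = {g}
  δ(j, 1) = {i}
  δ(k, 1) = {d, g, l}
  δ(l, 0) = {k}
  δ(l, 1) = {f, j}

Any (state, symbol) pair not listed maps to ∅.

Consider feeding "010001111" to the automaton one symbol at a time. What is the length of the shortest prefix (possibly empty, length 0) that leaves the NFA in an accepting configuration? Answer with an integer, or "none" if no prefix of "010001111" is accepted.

Start in {d}.
Read '0': d→{d}; now {d}.
Read '1': d→{e, h}; now {e, h}.
Read '0': e→{f, h, l}, h→{d, l}; now {d, f, h, l}.
None of the earlier sets intersect F, but {d, f, h, l} does.

3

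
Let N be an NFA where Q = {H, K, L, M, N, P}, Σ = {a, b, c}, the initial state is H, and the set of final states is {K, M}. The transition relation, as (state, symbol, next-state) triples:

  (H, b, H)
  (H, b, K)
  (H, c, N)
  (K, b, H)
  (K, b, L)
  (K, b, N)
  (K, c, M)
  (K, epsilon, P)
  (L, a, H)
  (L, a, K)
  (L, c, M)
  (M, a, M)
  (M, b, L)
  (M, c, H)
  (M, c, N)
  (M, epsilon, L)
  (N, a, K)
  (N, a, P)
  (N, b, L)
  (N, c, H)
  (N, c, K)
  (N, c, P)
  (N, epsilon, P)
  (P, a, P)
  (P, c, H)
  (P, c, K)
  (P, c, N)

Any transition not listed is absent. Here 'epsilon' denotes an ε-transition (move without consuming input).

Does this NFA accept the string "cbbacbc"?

No

Start in {H}.
Read 'c': H→{N}; union {N}; ε-closure = {N, P}.
Read 'b': N→{L}, P→∅; now {L}.
Read 'b': L→∅; now ∅.
The set is empty and remains empty for the remaining 4 symbols.
The final set ∅ contains no accepting state.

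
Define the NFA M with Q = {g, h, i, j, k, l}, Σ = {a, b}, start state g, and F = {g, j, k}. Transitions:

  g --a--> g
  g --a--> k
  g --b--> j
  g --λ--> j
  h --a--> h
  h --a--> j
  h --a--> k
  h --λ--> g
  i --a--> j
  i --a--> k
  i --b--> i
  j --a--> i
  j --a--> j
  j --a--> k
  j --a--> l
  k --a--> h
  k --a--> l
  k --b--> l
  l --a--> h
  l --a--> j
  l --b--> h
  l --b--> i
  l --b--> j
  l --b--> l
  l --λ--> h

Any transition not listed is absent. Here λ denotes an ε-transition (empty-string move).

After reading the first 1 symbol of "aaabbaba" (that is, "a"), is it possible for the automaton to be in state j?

Start: ε-closure({g}) = {g, j}.
Read 'a': {g, j} → {g, h, i, j, k, l}.
State j is in {g, h, i, j, k, l}.

Yes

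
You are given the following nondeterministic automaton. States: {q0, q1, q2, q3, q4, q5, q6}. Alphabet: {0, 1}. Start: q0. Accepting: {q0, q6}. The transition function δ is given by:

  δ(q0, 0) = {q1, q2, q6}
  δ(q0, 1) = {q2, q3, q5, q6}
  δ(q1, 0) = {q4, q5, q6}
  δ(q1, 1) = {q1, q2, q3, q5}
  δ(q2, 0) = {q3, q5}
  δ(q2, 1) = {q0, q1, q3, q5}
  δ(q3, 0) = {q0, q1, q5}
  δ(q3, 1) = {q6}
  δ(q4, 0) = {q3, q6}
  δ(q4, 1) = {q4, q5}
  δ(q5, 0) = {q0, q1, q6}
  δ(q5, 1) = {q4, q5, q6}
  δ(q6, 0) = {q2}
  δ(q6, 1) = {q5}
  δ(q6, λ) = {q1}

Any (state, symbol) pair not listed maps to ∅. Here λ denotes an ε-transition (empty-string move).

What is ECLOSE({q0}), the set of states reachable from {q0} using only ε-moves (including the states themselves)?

{q0}

Begin with {q0}.
No ε-moves leave this set, so the closure equals the set itself.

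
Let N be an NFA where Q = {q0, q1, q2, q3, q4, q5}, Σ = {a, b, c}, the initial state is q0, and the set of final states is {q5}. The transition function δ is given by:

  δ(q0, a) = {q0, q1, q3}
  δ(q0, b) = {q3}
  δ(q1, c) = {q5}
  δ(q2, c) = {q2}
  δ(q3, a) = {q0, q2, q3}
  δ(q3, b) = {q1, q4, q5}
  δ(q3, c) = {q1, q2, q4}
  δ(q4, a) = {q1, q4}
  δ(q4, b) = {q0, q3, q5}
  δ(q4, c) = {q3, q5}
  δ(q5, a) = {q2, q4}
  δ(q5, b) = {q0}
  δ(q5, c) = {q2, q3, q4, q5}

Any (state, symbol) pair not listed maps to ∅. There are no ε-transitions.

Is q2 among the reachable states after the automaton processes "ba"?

Start in {q0}.
Read 'b': q0→{q3}; now {q3}.
Read 'a': q3→{q0, q2, q3}; now {q0, q2, q3}.
State q2 is in {q0, q2, q3}.

Yes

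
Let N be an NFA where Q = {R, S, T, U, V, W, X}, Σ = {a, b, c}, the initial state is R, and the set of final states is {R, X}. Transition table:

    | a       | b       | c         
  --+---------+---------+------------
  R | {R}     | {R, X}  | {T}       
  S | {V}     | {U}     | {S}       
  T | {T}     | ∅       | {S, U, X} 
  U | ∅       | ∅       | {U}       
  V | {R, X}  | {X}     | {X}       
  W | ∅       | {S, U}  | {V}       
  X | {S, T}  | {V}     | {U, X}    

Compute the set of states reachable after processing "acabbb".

Start in {R}.
Read 'a': {R} → {R}.
Read 'c': {R} → {T}.
Read 'a': {T} → {T}.
Read 'b': {T} → ∅.
The set is empty and remains empty for the remaining 2 symbols.

∅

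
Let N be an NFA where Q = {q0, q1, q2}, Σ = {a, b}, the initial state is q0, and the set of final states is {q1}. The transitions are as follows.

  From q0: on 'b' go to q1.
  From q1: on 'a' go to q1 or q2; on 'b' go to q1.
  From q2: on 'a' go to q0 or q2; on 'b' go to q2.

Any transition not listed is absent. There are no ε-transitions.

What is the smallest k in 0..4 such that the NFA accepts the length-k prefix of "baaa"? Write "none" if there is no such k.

Start in {q0}.
Read 'b': {q0} → {q1}.
None of the earlier sets intersect F, but {q1} does.

1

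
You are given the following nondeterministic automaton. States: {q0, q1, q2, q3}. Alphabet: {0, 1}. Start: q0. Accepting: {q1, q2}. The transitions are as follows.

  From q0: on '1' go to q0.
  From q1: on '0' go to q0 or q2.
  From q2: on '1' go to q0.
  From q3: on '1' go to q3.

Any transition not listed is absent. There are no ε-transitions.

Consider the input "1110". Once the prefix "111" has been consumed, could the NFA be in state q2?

No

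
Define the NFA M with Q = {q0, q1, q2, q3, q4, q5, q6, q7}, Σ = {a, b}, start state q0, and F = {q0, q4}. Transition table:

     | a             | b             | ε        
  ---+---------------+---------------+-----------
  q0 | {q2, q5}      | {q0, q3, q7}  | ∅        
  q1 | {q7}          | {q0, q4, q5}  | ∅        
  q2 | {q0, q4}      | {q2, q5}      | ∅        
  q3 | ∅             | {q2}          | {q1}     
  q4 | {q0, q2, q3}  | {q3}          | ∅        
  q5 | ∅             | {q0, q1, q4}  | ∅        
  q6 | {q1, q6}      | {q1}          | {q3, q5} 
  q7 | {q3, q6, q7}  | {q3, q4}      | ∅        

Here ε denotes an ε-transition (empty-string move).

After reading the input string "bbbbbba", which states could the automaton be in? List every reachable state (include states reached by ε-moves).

Start in {q0}.
Read 'b': {q0} → {q0, q1, q3, q7}.
Read 'b': {q0, q1, q3, q7} → {q0, q1, q2, q3, q4, q5, q7}.
Read 'b': {q0, q1, q2, q3, q4, q5, q7} → {q0, q1, q2, q3, q4, q5, q7}.
Read 'b': {q0, q1, q2, q3, q4, q5, q7} → {q0, q1, q2, q3, q4, q5, q7}.
Read 'b': {q0, q1, q2, q3, q4, q5, q7} → {q0, q1, q2, q3, q4, q5, q7}.
Read 'b': {q0, q1, q2, q3, q4, q5, q7} → {q0, q1, q2, q3, q4, q5, q7}.
Read 'a': {q0, q1, q2, q3, q4, q5, q7} → {q0, q1, q2, q3, q4, q5, q6, q7}.

{q0, q1, q2, q3, q4, q5, q6, q7}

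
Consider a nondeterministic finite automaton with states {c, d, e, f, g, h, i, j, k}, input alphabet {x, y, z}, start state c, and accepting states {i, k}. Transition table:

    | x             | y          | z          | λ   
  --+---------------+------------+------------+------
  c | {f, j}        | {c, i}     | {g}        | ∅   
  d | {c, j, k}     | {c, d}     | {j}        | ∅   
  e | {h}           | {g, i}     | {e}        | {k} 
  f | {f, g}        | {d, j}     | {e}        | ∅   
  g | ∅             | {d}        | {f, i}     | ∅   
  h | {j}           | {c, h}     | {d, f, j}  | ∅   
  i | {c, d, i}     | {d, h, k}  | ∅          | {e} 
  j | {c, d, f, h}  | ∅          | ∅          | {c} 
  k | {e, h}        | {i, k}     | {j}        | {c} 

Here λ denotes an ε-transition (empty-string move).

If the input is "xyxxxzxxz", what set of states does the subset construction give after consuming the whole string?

Start in {c}.
Read 'x': c→{f, j}; union {f, j}; ε-closure = {c, f, j}.
Read 'y': c→{c, i}, f→{d, j}, j→∅; union {c, d, i, j}; ε-closure = {c, d, e, i, j, k}.
Read 'x': c→{f, j}, d→{c, j, k}, e→{h}, i→{c, d, i}, j→{c, d, f, h}, k→{e, h}; now {c, d, e, f, h, i, j, k}.
Read 'x': c→{f, j}, d→{c, j, k}, e→{h}, f→{f, g}, h→{j}, i→{c, d, i}, j→{c, d, f, h}, k→{e, h}; now {c, d, e, f, g, h, i, j, k}.
Read 'x': c→{f, j}, d→{c, j, k}, e→{h}, f→{f, g}, g→∅, h→{j}, i→{c, d, i}, j→{c, d, f, h}, k→{e, h}; now {c, d, e, f, g, h, i, j, k}.
Read 'z': c→{g}, d→{j}, e→{e}, f→{e}, g→{f, i}, h→{d, f, j}, i→∅, j→∅, k→{j}; union {d, e, f, g, i, j}; ε-closure = {c, d, e, f, g, i, j, k}.
Read 'x': c→{f, j}, d→{c, j, k}, e→{h}, f→{f, g}, g→∅, i→{c, d, i}, j→{c, d, f, h}, k→{e, h}; now {c, d, e, f, g, h, i, j, k}.
Read 'x': c→{f, j}, d→{c, j, k}, e→{h}, f→{f, g}, g→∅, h→{j}, i→{c, d, i}, j→{c, d, f, h}, k→{e, h}; now {c, d, e, f, g, h, i, j, k}.
Read 'z': c→{g}, d→{j}, e→{e}, f→{e}, g→{f, i}, h→{d, f, j}, i→∅, j→∅, k→{j}; union {d, e, f, g, i, j}; ε-closure = {c, d, e, f, g, i, j, k}.

{c, d, e, f, g, i, j, k}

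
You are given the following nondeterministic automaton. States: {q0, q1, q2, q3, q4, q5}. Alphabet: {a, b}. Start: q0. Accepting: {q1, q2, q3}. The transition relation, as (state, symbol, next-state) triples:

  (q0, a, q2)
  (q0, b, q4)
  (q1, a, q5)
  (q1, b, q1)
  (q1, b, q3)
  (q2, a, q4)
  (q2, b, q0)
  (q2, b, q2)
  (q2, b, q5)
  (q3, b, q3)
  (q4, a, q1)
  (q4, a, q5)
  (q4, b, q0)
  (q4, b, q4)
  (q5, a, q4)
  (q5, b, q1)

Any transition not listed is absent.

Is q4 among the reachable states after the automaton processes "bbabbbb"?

Start in {q0}.
Read 'b': {q0} → {q4}.
Read 'b': {q4} → {q0, q4}.
Read 'a': {q0, q4} → {q1, q2, q5}.
Read 'b': {q1, q2, q5} → {q0, q1, q2, q3, q5}.
Read 'b': {q0, q1, q2, q3, q5} → {q0, q1, q2, q3, q4, q5}.
Read 'b': {q0, q1, q2, q3, q4, q5} → {q0, q1, q2, q3, q4, q5}.
Read 'b': {q0, q1, q2, q3, q4, q5} → {q0, q1, q2, q3, q4, q5}.
State q4 is in {q0, q1, q2, q3, q4, q5}.

Yes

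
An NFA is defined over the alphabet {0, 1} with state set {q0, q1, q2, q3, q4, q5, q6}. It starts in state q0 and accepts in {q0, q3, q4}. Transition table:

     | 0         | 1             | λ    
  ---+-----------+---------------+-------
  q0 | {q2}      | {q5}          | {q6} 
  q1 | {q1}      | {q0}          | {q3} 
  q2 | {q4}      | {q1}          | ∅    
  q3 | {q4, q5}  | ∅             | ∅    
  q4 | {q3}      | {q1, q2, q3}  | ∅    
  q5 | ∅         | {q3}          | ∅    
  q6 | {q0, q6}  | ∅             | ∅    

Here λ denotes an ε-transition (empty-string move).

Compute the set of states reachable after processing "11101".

Start: ε-closure({q0}) = {q0, q6}.
Read '1': {q0, q6} → {q5}.
Read '1': {q5} → {q3}.
Read '1': {q3} → ∅.
The set is empty and remains empty for the remaining 2 symbols.

∅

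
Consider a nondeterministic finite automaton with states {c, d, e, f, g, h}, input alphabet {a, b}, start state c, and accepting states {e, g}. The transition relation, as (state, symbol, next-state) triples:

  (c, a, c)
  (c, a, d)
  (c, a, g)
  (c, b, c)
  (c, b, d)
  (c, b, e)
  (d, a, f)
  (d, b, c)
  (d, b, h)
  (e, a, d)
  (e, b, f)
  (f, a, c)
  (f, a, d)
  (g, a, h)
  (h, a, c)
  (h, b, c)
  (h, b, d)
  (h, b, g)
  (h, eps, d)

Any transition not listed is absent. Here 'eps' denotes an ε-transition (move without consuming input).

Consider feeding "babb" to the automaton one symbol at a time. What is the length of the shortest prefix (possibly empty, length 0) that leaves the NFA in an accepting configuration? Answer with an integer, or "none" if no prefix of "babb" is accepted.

1

Start in {c}.
Read 'b': {c} → {c, d, e}.
None of the earlier sets intersect F, but {c, d, e} does.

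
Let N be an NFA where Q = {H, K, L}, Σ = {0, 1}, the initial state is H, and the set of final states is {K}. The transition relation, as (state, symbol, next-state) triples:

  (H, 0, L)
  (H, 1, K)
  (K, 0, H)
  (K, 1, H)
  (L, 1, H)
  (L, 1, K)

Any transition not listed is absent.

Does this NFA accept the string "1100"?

No

Start in {H}.
Read '1': H→{K}; now {K}.
Read '1': K→{H}; now {H}.
Read '0': H→{L}; now {L}.
Read '0': L→∅; now ∅.
The final set ∅ contains no accepting state.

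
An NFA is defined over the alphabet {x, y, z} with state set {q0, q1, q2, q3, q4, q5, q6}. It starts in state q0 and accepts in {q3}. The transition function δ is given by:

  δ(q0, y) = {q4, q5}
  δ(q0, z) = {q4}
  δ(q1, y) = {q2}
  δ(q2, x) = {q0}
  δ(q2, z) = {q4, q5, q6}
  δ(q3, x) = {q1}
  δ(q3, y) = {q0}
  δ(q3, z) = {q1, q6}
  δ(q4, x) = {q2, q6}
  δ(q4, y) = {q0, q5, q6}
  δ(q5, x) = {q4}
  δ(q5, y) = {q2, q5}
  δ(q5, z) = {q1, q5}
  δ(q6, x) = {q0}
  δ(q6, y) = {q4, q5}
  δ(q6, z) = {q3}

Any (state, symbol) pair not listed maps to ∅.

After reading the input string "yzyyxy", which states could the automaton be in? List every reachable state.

{q0, q4, q5, q6}

Start in {q0}.
Read 'y': q0→{q4, q5}; now {q4, q5}.
Read 'z': q4→∅, q5→{q1, q5}; now {q1, q5}.
Read 'y': q1→{q2}, q5→{q2, q5}; now {q2, q5}.
Read 'y': q2→∅, q5→{q2, q5}; now {q2, q5}.
Read 'x': q2→{q0}, q5→{q4}; now {q0, q4}.
Read 'y': q0→{q4, q5}, q4→{q0, q5, q6}; now {q0, q4, q5, q6}.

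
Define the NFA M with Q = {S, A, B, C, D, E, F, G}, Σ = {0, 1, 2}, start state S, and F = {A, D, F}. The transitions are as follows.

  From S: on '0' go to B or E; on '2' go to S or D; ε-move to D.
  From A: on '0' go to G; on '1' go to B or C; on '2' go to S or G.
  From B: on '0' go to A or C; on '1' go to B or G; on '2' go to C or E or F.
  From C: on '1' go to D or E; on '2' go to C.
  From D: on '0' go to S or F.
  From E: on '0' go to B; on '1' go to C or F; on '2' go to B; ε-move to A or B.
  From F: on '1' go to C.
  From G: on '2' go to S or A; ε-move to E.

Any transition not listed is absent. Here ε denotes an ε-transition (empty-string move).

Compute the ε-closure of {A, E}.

{A, B, E}

Begin with {A, E}.
ε-move E → B; add B.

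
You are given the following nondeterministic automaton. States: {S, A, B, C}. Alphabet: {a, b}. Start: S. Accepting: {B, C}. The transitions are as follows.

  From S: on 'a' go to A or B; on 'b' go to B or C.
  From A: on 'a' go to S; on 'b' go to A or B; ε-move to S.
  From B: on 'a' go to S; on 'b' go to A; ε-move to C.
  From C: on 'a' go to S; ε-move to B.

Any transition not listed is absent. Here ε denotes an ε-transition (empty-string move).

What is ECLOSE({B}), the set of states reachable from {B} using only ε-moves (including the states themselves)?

{B, C}

Begin with {B}.
ε-move B → C; add C.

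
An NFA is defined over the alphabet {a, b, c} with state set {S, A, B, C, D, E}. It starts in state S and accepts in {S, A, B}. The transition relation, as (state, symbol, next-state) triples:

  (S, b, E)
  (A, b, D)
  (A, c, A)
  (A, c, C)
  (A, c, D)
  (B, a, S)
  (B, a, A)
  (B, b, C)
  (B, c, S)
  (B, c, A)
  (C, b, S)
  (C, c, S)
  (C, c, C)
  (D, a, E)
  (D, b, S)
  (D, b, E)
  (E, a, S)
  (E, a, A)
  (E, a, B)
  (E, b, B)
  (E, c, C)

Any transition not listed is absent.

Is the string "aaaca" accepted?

No

Start in {S}.
Read 'a': {S} → ∅.
The set is empty and remains empty for the remaining 4 symbols.
The final set ∅ contains no accepting state.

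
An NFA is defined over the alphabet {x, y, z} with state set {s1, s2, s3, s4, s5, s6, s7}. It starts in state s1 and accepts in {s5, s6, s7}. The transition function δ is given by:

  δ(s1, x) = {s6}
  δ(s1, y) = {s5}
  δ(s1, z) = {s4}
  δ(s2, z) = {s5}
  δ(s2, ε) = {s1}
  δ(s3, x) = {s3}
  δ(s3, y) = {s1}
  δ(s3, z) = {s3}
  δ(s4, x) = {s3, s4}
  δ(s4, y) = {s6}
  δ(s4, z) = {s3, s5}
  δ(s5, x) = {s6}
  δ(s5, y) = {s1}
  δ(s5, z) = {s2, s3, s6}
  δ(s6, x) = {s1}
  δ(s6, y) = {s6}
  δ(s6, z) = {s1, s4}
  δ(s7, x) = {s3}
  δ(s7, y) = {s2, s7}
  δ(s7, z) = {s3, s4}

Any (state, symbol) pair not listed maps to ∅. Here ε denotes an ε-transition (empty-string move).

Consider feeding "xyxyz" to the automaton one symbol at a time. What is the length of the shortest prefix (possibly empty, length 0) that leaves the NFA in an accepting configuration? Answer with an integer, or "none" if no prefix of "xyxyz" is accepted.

Start in {s1}.
Read 'x': {s1} → {s6}.
None of the earlier sets intersect F, but {s6} does.

1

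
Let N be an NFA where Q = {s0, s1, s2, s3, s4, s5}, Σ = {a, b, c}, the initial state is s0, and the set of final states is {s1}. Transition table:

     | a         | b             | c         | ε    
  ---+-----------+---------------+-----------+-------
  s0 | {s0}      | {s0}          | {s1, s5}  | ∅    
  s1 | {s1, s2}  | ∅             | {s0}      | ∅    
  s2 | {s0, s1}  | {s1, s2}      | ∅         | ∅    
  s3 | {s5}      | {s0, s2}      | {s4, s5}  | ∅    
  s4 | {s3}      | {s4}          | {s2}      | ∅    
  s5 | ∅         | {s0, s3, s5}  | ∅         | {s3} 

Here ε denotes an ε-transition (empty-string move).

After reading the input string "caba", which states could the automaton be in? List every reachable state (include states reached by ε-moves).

{s0, s1, s2, s3, s5}

Start in {s0}.
Read 'c': {s0} → {s1, s3, s5}.
Read 'a': {s1, s3, s5} → {s1, s2, s3, s5}.
Read 'b': {s1, s2, s3, s5} → {s0, s1, s2, s3, s5}.
Read 'a': {s0, s1, s2, s3, s5} → {s0, s1, s2, s3, s5}.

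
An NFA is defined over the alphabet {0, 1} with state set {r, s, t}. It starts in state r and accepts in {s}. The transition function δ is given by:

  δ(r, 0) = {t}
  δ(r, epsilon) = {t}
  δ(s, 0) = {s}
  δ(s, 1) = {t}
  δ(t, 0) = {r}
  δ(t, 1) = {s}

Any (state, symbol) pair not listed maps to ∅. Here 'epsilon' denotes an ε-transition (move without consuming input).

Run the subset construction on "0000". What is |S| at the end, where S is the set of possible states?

Start: ε-closure({r}) = {r, t}.
Read '0': r→{t}, t→{r}; now {r, t}.
Read '0': r→{t}, t→{r}; now {r, t}.
Read '0': r→{t}, t→{r}; now {r, t}.
Read '0': r→{t}, t→{r}; now {r, t}.
That set has 2 states.

2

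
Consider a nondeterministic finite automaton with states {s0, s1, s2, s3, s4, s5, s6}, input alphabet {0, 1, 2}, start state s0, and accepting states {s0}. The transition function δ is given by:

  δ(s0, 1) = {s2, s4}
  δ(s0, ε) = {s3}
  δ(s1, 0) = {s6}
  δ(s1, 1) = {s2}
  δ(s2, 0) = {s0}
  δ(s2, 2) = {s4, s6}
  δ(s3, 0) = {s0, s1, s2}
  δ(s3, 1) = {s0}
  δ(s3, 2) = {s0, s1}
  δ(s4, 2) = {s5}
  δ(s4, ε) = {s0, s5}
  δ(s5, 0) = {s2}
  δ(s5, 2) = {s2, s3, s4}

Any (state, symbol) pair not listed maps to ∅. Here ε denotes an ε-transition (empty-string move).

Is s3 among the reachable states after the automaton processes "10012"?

Start: ε-closure({s0}) = {s0, s3}.
Read '1': s0→{s2, s4}, s3→{s0}; union {s0, s2, s4}; ε-closure = {s0, s2, s3, s4, s5}.
Read '0': s0→∅, s2→{s0}, s3→{s0, s1, s2}, s4→∅, s5→{s2}; union {s0, s1, s2}; ε-closure = {s0, s1, s2, s3}.
Read '0': s0→∅, s1→{s6}, s2→{s0}, s3→{s0, s1, s2}; union {s0, s1, s2, s6}; ε-closure = {s0, s1, s2, s3, s6}.
Read '1': s0→{s2, s4}, s1→{s2}, s2→∅, s3→{s0}, s6→∅; union {s0, s2, s4}; ε-closure = {s0, s2, s3, s4, s5}.
Read '2': s0→∅, s2→{s4, s6}, s3→{s0, s1}, s4→{s5}, s5→{s2, s3, s4}; now {s0, s1, s2, s3, s4, s5, s6}.
State s3 is in {s0, s1, s2, s3, s4, s5, s6}.

Yes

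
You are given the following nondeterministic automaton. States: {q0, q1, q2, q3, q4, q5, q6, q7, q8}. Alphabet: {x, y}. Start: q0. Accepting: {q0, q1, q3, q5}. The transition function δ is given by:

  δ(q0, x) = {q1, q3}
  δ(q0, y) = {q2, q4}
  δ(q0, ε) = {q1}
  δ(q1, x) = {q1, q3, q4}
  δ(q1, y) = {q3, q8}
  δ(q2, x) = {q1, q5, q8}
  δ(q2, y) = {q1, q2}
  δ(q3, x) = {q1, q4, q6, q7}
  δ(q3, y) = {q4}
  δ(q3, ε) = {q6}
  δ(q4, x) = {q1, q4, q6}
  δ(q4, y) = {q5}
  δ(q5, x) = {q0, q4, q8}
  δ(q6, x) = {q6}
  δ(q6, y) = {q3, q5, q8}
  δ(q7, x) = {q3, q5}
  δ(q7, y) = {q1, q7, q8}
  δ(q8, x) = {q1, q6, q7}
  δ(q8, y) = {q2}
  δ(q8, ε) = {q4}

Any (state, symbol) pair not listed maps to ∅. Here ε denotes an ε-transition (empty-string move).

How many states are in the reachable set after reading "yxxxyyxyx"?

Start: ε-closure({q0}) = {q0, q1}.
Read 'y': {q0, q1} → {q2, q3, q4, q6, q8}.
Read 'x': {q2, q3, q4, q6, q8} → {q1, q4, q5, q6, q7, q8}.
Read 'x': {q1, q4, q5, q6, q7, q8} → {q0, q1, q3, q4, q5, q6, q7, q8}.
Read 'x': {q0, q1, q3, q4, q5, q6, q7, q8} → {q0, q1, q3, q4, q5, q6, q7, q8}.
Read 'y': {q0, q1, q3, q4, q5, q6, q7, q8} → {q1, q2, q3, q4, q5, q6, q7, q8}.
Read 'y': {q1, q2, q3, q4, q5, q6, q7, q8} → {q1, q2, q3, q4, q5, q6, q7, q8}.
Read 'x': {q1, q2, q3, q4, q5, q6, q7, q8} → {q0, q1, q3, q4, q5, q6, q7, q8}.
Read 'y': {q0, q1, q3, q4, q5, q6, q7, q8} → {q1, q2, q3, q4, q5, q6, q7, q8}.
Read 'x': {q1, q2, q3, q4, q5, q6, q7, q8} → {q0, q1, q3, q4, q5, q6, q7, q8}.
That set has 8 states.

8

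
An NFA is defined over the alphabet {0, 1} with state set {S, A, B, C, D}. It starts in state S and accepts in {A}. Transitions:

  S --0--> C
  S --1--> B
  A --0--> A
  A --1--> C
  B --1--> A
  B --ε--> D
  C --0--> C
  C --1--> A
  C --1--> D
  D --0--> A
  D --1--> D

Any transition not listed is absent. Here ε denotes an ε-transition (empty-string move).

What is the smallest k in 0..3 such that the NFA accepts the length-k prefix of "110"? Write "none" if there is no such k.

2

Start in {S}.
Read '1': S→{B}; union {B}; ε-closure = {B, D}.
Read '1': B→{A}, D→{D}; now {A, D}.
None of the earlier sets intersect F, but {A, D} does.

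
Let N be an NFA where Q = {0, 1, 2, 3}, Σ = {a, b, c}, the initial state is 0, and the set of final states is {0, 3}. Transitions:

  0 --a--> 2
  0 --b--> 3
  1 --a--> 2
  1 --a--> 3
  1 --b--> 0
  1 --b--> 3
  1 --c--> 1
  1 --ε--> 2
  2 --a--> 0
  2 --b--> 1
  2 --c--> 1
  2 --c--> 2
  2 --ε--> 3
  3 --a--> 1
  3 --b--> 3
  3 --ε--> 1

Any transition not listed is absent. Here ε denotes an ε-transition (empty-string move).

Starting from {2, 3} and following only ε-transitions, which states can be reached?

{1, 2, 3}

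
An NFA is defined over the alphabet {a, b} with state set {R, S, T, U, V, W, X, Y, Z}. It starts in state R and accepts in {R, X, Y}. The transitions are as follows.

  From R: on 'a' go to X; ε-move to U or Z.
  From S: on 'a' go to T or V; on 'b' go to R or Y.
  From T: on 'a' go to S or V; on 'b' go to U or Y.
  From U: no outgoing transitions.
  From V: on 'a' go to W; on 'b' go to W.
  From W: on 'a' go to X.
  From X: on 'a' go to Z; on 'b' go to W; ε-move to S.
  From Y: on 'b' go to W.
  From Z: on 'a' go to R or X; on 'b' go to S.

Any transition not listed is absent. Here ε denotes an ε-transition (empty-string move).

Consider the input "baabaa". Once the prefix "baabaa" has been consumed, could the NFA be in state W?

No

Start: ε-closure({R}) = {R, U, Z}.
Read 'b': R→∅, U→∅, Z→{S}; now {S}.
Read 'a': S→{T, V}; now {T, V}.
Read 'a': T→{S, V}, V→{W}; now {S, V, W}.
Read 'b': S→{R, Y}, V→{W}, W→∅; union {R, W, Y}; ε-closure = {R, U, W, Y, Z}.
Read 'a': R→{X}, U→∅, W→{X}, Y→∅, Z→{R, X}; union {R, X}; ε-closure = {R, S, U, X, Z}.
Read 'a': R→{X}, S→{T, V}, U→∅, X→{Z}, Z→{R, X}; union {R, T, V, X, Z}; ε-closure = {R, S, T, U, V, X, Z}.
State W is not in {R, S, T, U, V, X, Z}.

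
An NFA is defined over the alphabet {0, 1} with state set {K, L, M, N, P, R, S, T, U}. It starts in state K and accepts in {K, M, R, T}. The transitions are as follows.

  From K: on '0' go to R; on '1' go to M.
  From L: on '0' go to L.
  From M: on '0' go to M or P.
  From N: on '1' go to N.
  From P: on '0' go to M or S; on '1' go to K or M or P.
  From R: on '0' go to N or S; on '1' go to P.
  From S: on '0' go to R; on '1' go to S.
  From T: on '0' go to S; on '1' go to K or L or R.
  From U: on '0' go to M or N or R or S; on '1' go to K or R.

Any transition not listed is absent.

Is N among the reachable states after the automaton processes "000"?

Start in {K}.
Read '0': K→{R}; now {R}.
Read '0': R→{N, S}; now {N, S}.
Read '0': N→∅, S→{R}; now {R}.
State N is not in {R}.

No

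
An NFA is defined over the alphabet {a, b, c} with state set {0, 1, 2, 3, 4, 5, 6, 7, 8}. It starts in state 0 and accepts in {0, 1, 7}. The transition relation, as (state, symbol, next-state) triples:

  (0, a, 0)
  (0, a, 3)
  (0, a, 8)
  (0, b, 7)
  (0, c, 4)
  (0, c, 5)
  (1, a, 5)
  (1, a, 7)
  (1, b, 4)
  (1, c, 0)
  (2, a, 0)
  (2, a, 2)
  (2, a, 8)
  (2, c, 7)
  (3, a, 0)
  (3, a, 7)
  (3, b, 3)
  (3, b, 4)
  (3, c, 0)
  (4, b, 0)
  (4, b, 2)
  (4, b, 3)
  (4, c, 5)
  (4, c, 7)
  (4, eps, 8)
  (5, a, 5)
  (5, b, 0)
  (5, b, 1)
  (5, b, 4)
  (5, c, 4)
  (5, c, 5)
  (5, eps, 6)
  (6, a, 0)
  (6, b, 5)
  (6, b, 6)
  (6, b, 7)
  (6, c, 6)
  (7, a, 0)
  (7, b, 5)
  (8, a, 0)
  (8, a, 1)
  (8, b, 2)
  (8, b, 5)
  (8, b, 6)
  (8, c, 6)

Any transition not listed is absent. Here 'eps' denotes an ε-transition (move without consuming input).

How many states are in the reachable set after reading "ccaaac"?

5

Start in {0}.
Read 'c': {0} → {4, 5, 6, 8}.
Read 'c': {4, 5, 6, 8} → {4, 5, 6, 7, 8}.
Read 'a': {4, 5, 6, 7, 8} → {0, 1, 5, 6}.
Read 'a': {0, 1, 5, 6} → {0, 3, 5, 6, 7, 8}.
Read 'a': {0, 3, 5, 6, 7, 8} → {0, 1, 3, 5, 6, 7, 8}.
Read 'c': {0, 1, 3, 5, 6, 7, 8} → {0, 4, 5, 6, 8}.
That set has 5 states.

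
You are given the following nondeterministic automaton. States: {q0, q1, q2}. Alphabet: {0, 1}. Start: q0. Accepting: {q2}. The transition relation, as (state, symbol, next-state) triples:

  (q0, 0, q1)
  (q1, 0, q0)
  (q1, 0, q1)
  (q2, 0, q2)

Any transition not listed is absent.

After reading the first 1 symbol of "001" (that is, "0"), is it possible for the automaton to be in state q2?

No

Start in {q0}.
Read '0': {q0} → {q1}.
State q2 is not in {q1}.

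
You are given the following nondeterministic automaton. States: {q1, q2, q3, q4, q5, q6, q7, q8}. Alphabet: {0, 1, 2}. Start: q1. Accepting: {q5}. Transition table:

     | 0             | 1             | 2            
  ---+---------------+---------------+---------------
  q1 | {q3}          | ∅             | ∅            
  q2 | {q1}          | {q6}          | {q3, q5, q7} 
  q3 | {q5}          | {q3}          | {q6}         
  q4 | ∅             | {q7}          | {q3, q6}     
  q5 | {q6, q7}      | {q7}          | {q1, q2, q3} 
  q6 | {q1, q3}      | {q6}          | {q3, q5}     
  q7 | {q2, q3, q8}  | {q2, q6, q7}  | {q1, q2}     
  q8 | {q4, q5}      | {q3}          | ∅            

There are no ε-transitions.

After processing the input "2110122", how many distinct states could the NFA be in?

Start in {q1}.
Read '2': q1→∅; now ∅.
The set is empty and remains empty for the remaining 6 symbols.
That set has 0 states.

0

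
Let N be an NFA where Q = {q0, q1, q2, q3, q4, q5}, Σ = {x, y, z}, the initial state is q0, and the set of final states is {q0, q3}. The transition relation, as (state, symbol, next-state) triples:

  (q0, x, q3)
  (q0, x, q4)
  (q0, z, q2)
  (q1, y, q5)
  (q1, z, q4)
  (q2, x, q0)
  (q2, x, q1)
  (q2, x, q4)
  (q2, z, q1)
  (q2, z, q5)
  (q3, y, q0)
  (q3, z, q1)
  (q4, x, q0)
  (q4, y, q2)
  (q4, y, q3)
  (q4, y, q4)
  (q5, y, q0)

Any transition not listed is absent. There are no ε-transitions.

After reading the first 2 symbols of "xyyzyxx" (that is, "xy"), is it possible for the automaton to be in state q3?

Yes

Start in {q0}.
Read 'x': q0→{q3, q4}; now {q3, q4}.
Read 'y': q3→{q0}, q4→{q2, q3, q4}; now {q0, q2, q3, q4}.
State q3 is in {q0, q2, q3, q4}.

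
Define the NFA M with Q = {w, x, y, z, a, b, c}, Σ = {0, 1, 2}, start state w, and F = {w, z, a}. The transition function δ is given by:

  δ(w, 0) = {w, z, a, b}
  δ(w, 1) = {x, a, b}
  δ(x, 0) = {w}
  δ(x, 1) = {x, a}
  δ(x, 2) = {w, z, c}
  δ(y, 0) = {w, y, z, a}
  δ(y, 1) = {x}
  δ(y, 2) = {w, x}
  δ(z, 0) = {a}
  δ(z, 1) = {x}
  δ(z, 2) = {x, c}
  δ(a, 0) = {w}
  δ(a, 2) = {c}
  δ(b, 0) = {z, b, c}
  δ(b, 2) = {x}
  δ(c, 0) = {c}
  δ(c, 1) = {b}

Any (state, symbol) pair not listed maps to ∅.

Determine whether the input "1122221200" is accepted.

Yes

Start in {w}.
Read '1': w→{x, a, b}; now {x, a, b}.
Read '1': x→{x, a}, a→∅, b→∅; now {x, a}.
Read '2': x→{w, z, c}, a→{c}; now {w, z, c}.
Read '2': w→∅, z→{x, c}, c→∅; now {x, c}.
Read '2': x→{w, z, c}, c→∅; now {w, z, c}.
Read '2': w→∅, z→{x, c}, c→∅; now {x, c}.
Read '1': x→{x, a}, c→{b}; now {x, a, b}.
Read '2': x→{w, z, c}, a→{c}, b→{x}; now {w, x, z, c}.
Read '0': w→{w, z, a, b}, x→{w}, z→{a}, c→{c}; now {w, z, a, b, c}.
Read '0': w→{w, z, a, b}, z→{a}, a→{w}, b→{z, b, c}, c→{c}; now {w, z, a, b, c}.
The final set {w, z, a, b, c} contains the accepting states w, z, a.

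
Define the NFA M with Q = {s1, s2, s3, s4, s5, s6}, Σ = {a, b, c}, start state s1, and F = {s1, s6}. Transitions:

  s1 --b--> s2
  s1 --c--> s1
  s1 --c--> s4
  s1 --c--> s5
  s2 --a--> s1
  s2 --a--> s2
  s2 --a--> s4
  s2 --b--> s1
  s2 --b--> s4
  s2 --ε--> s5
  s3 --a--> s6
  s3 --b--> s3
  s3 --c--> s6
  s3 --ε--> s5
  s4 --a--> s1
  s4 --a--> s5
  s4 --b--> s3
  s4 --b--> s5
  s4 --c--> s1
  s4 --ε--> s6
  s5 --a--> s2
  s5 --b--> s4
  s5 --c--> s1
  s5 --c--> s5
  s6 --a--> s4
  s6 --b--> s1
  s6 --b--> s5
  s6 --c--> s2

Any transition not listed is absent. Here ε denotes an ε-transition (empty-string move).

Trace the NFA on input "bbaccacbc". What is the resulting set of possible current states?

{s1, s2, s4, s5, s6}

Start in {s1}.
Read 'b': s1→{s2}; union {s2}; ε-closure = {s2, s5}.
Read 'b': s2→{s1, s4}, s5→{s4}; union {s1, s4}; ε-closure = {s1, s4, s6}.
Read 'a': s1→∅, s4→{s1, s5}, s6→{s4}; union {s1, s4, s5}; ε-closure = {s1, s4, s5, s6}.
Read 'c': s1→{s1, s4, s5}, s4→{s1}, s5→{s1, s5}, s6→{s2}; union {s1, s2, s4, s5}; ε-closure = {s1, s2, s4, s5, s6}.
Read 'c': s1→{s1, s4, s5}, s2→∅, s4→{s1}, s5→{s1, s5}, s6→{s2}; union {s1, s2, s4, s5}; ε-closure = {s1, s2, s4, s5, s6}.
Read 'a': s1→∅, s2→{s1, s2, s4}, s4→{s1, s5}, s5→{s2}, s6→{s4}; union {s1, s2, s4, s5}; ε-closure = {s1, s2, s4, s5, s6}.
Read 'c': s1→{s1, s4, s5}, s2→∅, s4→{s1}, s5→{s1, s5}, s6→{s2}; union {s1, s2, s4, s5}; ε-closure = {s1, s2, s4, s5, s6}.
Read 'b': s1→{s2}, s2→{s1, s4}, s4→{s3, s5}, s5→{s4}, s6→{s1, s5}; union {s1, s2, s3, s4, s5}; ε-closure = {s1, s2, s3, s4, s5, s6}.
Read 'c': s1→{s1, s4, s5}, s2→∅, s3→{s6}, s4→{s1}, s5→{s1, s5}, s6→{s2}; now {s1, s2, s4, s5, s6}.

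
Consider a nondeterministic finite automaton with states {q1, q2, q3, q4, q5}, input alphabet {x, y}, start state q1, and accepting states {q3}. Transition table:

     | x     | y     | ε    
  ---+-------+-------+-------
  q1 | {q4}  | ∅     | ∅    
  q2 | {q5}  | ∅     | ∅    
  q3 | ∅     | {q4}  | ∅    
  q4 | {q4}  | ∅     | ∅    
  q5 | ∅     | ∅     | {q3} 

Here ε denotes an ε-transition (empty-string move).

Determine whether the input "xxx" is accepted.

No

Start in {q1}.
Read 'x': q1→{q4}; now {q4}.
Read 'x': q4→{q4}; now {q4}.
Read 'x': q4→{q4}; now {q4}.
The final set {q4} contains no accepting state.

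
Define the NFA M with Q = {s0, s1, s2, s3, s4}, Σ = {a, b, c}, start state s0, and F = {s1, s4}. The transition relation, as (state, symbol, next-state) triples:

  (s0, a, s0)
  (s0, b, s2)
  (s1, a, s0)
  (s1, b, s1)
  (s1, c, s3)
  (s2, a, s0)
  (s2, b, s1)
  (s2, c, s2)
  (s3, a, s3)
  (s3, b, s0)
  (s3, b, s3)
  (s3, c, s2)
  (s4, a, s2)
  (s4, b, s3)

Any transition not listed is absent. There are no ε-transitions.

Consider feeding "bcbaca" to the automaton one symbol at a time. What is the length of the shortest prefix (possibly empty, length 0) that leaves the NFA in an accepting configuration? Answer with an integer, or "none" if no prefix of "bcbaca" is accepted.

Start in {s0}.
Read 'b': {s0} → {s2}.
Read 'c': {s2} → {s2}.
Read 'b': {s2} → {s1}.
None of the earlier sets intersect F, but {s1} does.

3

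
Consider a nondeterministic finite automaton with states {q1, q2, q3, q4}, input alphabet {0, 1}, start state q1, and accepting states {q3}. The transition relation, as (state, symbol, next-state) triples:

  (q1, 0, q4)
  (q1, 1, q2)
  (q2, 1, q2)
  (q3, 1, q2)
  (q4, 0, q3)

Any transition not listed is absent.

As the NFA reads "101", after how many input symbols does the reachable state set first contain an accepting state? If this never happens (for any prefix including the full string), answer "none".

none

Start in {q1}.
Read '1': q1→{q2}; now {q2}.
Read '0': q2→∅; now ∅.
The set is empty and remains empty for the remaining 1 symbol.
No reachable set along the way intersects F.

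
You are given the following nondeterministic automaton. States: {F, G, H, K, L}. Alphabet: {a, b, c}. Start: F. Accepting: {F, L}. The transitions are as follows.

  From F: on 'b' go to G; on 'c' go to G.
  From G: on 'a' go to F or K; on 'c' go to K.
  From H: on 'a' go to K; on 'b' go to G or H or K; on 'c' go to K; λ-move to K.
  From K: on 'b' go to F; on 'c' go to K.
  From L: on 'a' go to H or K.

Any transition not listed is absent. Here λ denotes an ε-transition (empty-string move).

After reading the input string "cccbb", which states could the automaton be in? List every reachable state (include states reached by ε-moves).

{G}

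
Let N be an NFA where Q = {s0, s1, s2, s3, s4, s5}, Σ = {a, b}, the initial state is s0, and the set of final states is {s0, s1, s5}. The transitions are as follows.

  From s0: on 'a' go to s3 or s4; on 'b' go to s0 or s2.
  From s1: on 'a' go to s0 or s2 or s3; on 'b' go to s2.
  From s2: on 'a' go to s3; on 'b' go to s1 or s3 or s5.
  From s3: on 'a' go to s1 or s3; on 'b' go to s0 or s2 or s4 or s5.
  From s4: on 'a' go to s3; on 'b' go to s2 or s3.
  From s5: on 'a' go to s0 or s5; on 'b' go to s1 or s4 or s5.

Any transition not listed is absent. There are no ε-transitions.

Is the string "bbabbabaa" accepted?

Yes

Start in {s0}.
Read 'b': s0→{s0, s2}; now {s0, s2}.
Read 'b': s0→{s0, s2}, s2→{s1, s3, s5}; now {s0, s1, s2, s3, s5}.
Read 'a': s0→{s3, s4}, s1→{s0, s2, s3}, s2→{s3}, s3→{s1, s3}, s5→{s0, s5}; now {s0, s1, s2, s3, s4, s5}.
Read 'b': s0→{s0, s2}, s1→{s2}, s2→{s1, s3, s5}, s3→{s0, s2, s4, s5}, s4→{s2, s3}, s5→{s1, s4, s5}; now {s0, s1, s2, s3, s4, s5}.
Read 'b': s0→{s0, s2}, s1→{s2}, s2→{s1, s3, s5}, s3→{s0, s2, s4, s5}, s4→{s2, s3}, s5→{s1, s4, s5}; now {s0, s1, s2, s3, s4, s5}.
Read 'a': s0→{s3, s4}, s1→{s0, s2, s3}, s2→{s3}, s3→{s1, s3}, s4→{s3}, s5→{s0, s5}; now {s0, s1, s2, s3, s4, s5}.
Read 'b': s0→{s0, s2}, s1→{s2}, s2→{s1, s3, s5}, s3→{s0, s2, s4, s5}, s4→{s2, s3}, s5→{s1, s4, s5}; now {s0, s1, s2, s3, s4, s5}.
Read 'a': s0→{s3, s4}, s1→{s0, s2, s3}, s2→{s3}, s3→{s1, s3}, s4→{s3}, s5→{s0, s5}; now {s0, s1, s2, s3, s4, s5}.
Read 'a': s0→{s3, s4}, s1→{s0, s2, s3}, s2→{s3}, s3→{s1, s3}, s4→{s3}, s5→{s0, s5}; now {s0, s1, s2, s3, s4, s5}.
The final set {s0, s1, s2, s3, s4, s5} contains the accepting states s0, s1, s5.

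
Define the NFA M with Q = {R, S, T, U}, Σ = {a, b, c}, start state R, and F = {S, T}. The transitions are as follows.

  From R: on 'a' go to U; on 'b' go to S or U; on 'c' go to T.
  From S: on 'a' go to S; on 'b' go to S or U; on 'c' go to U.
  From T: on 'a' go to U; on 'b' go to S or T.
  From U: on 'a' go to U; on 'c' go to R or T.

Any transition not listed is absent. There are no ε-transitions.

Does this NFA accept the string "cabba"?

Start in {R}.
Read 'c': R→{T}; now {T}.
Read 'a': T→{U}; now {U}.
Read 'b': U→∅; now ∅.
The set is empty and remains empty for the remaining 2 symbols.
The final set ∅ contains no accepting state.

No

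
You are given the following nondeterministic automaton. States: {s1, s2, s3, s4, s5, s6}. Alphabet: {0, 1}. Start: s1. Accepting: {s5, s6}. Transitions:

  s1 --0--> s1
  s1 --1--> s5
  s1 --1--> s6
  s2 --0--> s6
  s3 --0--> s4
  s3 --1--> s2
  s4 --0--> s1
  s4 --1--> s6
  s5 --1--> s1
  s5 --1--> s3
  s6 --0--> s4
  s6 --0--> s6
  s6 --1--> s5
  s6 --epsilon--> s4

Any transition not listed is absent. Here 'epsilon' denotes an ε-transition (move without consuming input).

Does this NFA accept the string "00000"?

Start in {s1}.
Read '0': {s1} → {s1}.
Read '0': {s1} → {s1}.
Read '0': {s1} → {s1}.
Read '0': {s1} → {s1}.
Read '0': {s1} → {s1}.
The final set {s1} contains no accepting state.

No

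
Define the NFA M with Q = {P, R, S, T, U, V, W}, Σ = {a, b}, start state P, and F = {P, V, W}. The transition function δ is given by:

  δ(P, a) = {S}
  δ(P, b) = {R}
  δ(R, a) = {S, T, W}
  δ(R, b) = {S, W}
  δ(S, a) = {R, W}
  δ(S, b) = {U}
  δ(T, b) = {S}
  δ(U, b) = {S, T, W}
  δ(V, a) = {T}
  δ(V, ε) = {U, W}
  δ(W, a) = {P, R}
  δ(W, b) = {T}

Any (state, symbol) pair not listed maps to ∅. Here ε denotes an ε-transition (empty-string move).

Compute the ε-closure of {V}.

Begin with {V}.
ε-move V → U; add U.
ε-move V → W; add W.

{U, V, W}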